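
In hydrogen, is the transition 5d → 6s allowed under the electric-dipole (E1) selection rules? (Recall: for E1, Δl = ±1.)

forbidden

Initial l = 2, final l = 0, so Δl = -2. E1 requires Δl = ±1: fails.
The transition is electric-dipole forbidden.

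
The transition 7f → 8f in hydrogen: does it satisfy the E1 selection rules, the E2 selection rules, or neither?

Δl = 3 − 3 = +0; l_i + l_f = 6.
E1 (Δl = ±1): not satisfied.
E2 (Δl = 0,±2, l_i+l_f ≥ 2): satisfied.

E2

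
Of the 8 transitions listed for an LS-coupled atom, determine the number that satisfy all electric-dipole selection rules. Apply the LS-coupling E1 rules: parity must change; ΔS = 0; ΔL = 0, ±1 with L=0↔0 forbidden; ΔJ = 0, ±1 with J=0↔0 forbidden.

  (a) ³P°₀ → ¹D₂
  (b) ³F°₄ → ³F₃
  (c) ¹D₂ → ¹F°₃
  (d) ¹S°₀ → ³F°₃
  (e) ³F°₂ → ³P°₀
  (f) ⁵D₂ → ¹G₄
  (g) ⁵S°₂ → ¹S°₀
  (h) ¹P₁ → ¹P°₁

3

(a) forbidden (ΔS, ΔJ fail)
(b) allowed
(c) allowed
(d) forbidden (parity, ΔS, ΔL, ΔJ fail)
(e) forbidden (parity, ΔL, ΔJ fail)
(f) forbidden (parity, ΔS, ΔL, ΔJ fail)
(g) forbidden (parity, ΔS, ΔL, ΔJ fail)
(h) allowed
Total allowed: 3 of 8.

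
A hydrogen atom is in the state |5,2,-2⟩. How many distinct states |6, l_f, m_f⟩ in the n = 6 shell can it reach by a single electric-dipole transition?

4

E1 requires Δl = ±1, so l_f ∈ {1, 3}; with 0 ≤ l_f ≤ n_f−1 = 5, the allowed l_f values are {1, 3}.
For l_f = 1: m_f ∈ {m_i−1, m_i, m_i+1} ∩ [−1, 1] = {-1} → 1 state.
For l_f = 3: m_f ∈ {m_i−1, m_i, m_i+1} ∩ [−3, 3] = {-3, -2, -1} → 3 states.
Total: 4.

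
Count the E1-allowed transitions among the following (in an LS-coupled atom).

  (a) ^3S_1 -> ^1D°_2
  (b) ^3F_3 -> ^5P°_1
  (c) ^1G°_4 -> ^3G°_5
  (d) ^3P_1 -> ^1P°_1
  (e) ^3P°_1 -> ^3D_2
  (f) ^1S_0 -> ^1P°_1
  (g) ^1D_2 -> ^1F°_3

(a) forbidden (ΔS, ΔL fail)
(b) forbidden (ΔS, ΔL, ΔJ fail)
(c) forbidden (parity, ΔS fail)
(d) forbidden (ΔS fails)
(e) allowed
(f) allowed
(g) allowed
Total allowed: 3 of 7.

3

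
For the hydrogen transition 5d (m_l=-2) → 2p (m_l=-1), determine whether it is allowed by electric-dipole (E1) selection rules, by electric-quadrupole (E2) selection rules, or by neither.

E1

Δl = 1 − 2 = -1; l_i + l_f = 3.
Δm_l = +1.
E1 (Δl = ±1, |Δm_l| ≤ 1): satisfied.
E2 (Δl = 0,±2, l_i+l_f ≥ 2, |Δm_l| ≤ 2): not satisfied.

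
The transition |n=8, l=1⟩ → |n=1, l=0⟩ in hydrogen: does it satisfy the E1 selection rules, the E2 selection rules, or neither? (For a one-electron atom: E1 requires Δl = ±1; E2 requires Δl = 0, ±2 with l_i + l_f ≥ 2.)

E1

Δl = 0 − 1 = -1; l_i + l_f = 1.
E1 (Δl = ±1): satisfied.
E2 (Δl = 0,±2, l_i+l_f ≥ 2): not satisfied.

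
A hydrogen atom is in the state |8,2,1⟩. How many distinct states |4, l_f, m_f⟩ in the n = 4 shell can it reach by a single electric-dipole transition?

E1 requires Δl = ±1, so l_f ∈ {1, 3}; with 0 ≤ l_f ≤ n_f−1 = 3, the allowed l_f values are {1, 3}.
For l_f = 1: m_f ∈ {m_i−1, m_i, m_i+1} ∩ [−1, 1] = {0, 1} → 2 states.
For l_f = 3: m_f ∈ {m_i−1, m_i, m_i+1} ∩ [−3, 3] = {0, 1, 2} → 3 states.
Total: 5.

5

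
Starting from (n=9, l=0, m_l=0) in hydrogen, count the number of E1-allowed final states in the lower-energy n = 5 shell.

3

E1 requires Δl = ±1, so l_f ∈ {-1, 1}; with 0 ≤ l_f ≤ n_f−1 = 4, the allowed l_f values are {1}.
For l_f = 1: m_f ∈ {m_i−1, m_i, m_i+1} ∩ [−1, 1] = {-1, 0, 1} → 3 states.
Total: 3.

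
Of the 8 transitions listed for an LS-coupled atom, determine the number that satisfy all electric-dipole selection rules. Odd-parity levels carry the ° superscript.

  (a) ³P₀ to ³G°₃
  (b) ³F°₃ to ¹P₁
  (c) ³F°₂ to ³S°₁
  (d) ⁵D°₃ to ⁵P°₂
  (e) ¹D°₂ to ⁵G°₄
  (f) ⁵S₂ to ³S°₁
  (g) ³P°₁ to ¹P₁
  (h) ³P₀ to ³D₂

0

(a) forbidden (ΔL, ΔJ fail)
(b) forbidden (ΔS, ΔL, ΔJ fail)
(c) forbidden (parity, ΔL fail)
(d) forbidden (parity fails)
(e) forbidden (parity, ΔS, ΔL, ΔJ fail)
(f) forbidden (ΔS, ΔL fail)
(g) forbidden (ΔS fails)
(h) forbidden (parity, ΔJ fail)
Total allowed: 0 of 8.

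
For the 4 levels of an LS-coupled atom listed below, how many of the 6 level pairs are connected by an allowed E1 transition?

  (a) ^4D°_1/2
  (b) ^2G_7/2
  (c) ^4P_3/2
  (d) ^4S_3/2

(a)–(b): forbidden (ΔS, ΔL, ΔJ).
(a)–(c): allowed.
(a)–(d): forbidden (ΔL).
(b)–(c): forbidden (parity, ΔS, ΔL, ΔJ).
(b)–(d): forbidden (parity, ΔS, ΔL, ΔJ).
(c)–(d): forbidden (parity).
Allowed pairs: 1 of 6.

1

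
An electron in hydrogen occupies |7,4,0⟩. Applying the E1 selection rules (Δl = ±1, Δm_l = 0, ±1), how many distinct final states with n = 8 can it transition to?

E1 requires Δl = ±1, so l_f ∈ {3, 5}; with 0 ≤ l_f ≤ n_f−1 = 7, the allowed l_f values are {3, 5}.
For l_f = 3: m_f ∈ {m_i−1, m_i, m_i+1} ∩ [−3, 3] = {-1, 0, 1} → 3 states.
For l_f = 5: m_f ∈ {m_i−1, m_i, m_i+1} ∩ [−5, 5] = {-1, 0, 1} → 3 states.
Total: 6.

6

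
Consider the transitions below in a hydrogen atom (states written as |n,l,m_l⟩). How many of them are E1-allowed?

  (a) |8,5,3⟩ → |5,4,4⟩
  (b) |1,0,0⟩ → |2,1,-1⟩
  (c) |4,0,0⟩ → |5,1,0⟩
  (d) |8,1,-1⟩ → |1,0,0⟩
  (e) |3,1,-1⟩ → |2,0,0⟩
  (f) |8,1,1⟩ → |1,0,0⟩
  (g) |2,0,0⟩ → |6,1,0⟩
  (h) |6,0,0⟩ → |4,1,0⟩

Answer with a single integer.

(a) allowed
(b) allowed
(c) allowed
(d) allowed
(e) allowed
(f) allowed
(g) allowed
(h) allowed
Total allowed: 8 of 8.

8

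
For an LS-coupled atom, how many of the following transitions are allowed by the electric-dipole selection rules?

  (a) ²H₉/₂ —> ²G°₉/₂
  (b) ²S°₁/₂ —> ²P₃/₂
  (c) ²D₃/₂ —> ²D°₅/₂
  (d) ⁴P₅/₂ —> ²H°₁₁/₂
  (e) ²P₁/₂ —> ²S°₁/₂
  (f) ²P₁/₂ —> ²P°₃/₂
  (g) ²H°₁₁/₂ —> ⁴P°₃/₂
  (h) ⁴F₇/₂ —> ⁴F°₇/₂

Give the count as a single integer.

6

(a) allowed
(b) allowed
(c) allowed
(d) forbidden (ΔS, ΔL, ΔJ fail)
(e) allowed
(f) allowed
(g) forbidden (parity, ΔS, ΔL, ΔJ fail)
(h) allowed
Total allowed: 6 of 8.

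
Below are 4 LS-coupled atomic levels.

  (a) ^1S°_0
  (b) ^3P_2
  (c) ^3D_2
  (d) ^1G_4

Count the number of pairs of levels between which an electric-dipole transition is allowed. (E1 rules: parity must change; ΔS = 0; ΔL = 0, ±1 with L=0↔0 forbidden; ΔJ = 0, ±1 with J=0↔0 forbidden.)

(a)–(b): forbidden (ΔS, ΔJ).
(a)–(c): forbidden (ΔS, ΔL, ΔJ).
(a)–(d): forbidden (ΔL, ΔJ).
(b)–(c): forbidden (parity).
(b)–(d): forbidden (parity, ΔS, ΔL, ΔJ).
(c)–(d): forbidden (parity, ΔS, ΔL, ΔJ).
Allowed pairs: 0 of 6.

0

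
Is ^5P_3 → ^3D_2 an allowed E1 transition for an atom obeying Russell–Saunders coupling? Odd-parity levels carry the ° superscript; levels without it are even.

ΔS = 0: S: 2 → 1 — fails.
Parity must change: even → even — fails.
ΔJ = 0, ±1 (not J=0↔0): J: 3 → 2, ΔJ = -1 — passes.
ΔL = 0, ±1 (not L=0↔0): L: 1 → 2, ΔL = +1 — passes.
Rule(s) violated: parity, ΔS.

forbidden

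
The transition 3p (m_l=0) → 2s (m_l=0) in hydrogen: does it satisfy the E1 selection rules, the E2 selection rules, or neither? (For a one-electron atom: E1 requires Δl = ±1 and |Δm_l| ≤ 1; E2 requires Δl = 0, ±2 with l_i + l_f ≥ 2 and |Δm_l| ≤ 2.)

Δl = 0 − 1 = -1; l_i + l_f = 1.
Δm_l = +0.
E1 (Δl = ±1, |Δm_l| ≤ 1): satisfied.
E2 (Δl = 0,±2, l_i+l_f ≥ 2, |Δm_l| ≤ 2): not satisfied.

E1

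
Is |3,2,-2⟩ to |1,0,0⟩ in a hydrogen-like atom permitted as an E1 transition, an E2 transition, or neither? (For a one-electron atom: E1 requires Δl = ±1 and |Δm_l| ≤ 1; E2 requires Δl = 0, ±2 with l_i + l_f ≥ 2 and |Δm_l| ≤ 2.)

E2

Δl = 0 − 2 = -2; l_i + l_f = 2.
Δm_l = +2.
E1 (Δl = ±1, |Δm_l| ≤ 1): not satisfied.
E2 (Δl = 0,±2, l_i+l_f ≥ 2, |Δm_l| ≤ 2): satisfied.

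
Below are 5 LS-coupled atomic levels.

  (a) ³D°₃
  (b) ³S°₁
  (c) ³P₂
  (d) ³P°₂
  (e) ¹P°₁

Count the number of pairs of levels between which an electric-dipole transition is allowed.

3

(a)–(b): forbidden (parity, ΔL, ΔJ).
(a)–(c): allowed.
(a)–(d): forbidden (parity).
(a)–(e): forbidden (parity, ΔS, ΔJ).
(b)–(c): allowed.
(b)–(d): forbidden (parity).
(b)–(e): forbidden (parity, ΔS).
(c)–(d): allowed.
(c)–(e): forbidden (ΔS).
(d)–(e): forbidden (parity, ΔS).
Allowed pairs: 3 of 10.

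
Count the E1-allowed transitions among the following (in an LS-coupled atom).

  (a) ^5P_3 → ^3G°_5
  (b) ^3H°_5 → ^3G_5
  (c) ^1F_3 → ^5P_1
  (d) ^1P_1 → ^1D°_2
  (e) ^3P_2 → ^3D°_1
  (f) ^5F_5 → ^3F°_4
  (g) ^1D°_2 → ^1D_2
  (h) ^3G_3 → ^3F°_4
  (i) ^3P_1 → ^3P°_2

6

(a) forbidden (ΔS, ΔL, ΔJ fail)
(b) allowed
(c) forbidden (parity, ΔS, ΔL, ΔJ fail)
(d) allowed
(e) allowed
(f) forbidden (ΔS fails)
(g) allowed
(h) allowed
(i) allowed
Total allowed: 6 of 9.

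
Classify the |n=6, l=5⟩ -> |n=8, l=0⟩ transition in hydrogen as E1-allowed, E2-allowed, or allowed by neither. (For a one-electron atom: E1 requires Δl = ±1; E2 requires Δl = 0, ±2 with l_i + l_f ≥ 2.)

Δl = 0 − 5 = -5; l_i + l_f = 5.
E1 (Δl = ±1): not satisfied.
E2 (Δl = 0,±2, l_i+l_f ≥ 2): not satisfied.

neither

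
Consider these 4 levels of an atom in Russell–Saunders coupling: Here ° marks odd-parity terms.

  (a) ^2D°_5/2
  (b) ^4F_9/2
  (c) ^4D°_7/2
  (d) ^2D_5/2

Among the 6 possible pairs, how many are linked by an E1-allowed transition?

2

(a)–(b): forbidden (ΔS, ΔJ).
(a)–(c): forbidden (parity, ΔS).
(a)–(d): allowed.
(b)–(c): allowed.
(b)–(d): forbidden (parity, ΔS, ΔJ).
(c)–(d): forbidden (ΔS).
Allowed pairs: 2 of 6.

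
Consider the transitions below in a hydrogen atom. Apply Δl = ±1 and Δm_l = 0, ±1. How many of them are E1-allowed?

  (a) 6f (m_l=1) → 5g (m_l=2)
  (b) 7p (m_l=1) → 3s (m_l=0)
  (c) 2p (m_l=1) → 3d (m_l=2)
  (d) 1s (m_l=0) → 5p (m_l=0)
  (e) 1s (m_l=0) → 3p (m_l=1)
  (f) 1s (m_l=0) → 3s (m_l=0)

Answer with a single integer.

5

(a) allowed
(b) allowed
(c) allowed
(d) allowed
(e) allowed
(f) forbidden — Δl = +0 (E1 requires Δl = ±1)
Total allowed: 5 of 6.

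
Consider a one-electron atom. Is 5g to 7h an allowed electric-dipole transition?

allowed

l: 4 → 5 (Δl = +1). Δl = ±1 passes.
All E1 selection rules are satisfied.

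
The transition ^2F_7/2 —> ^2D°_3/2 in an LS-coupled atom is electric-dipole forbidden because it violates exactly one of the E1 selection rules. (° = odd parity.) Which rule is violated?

the ΔJ = 0, ±1 rule

ΔJ = 0, ±1 (not J=0↔0): J: 7/2 → 3/2, ΔJ = -2 — ✗.
Parity must change: even → odd — ✓.
ΔS = 0: S: 1/2 → 1/2 — ✓.
ΔL = 0, ±1 (not L=0↔0): L: 3 → 2, ΔL = -1 — ✓.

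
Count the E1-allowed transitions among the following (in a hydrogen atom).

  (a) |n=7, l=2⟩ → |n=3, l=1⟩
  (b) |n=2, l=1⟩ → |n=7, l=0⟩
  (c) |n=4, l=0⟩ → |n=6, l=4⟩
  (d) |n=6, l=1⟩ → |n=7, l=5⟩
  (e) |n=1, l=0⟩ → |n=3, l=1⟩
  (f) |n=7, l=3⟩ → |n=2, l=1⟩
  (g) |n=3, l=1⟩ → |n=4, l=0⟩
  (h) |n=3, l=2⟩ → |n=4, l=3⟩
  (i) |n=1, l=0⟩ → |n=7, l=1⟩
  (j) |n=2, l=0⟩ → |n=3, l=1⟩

7

(a) allowed
(b) allowed
(c) forbidden — Δl = +4 (E1 requires Δl = ±1)
(d) forbidden — Δl = +4 (E1 requires Δl = ±1)
(e) allowed
(f) forbidden — Δl = -2 (E1 requires Δl = ±1)
(g) allowed
(h) allowed
(i) allowed
(j) allowed
Total allowed: 7 of 10.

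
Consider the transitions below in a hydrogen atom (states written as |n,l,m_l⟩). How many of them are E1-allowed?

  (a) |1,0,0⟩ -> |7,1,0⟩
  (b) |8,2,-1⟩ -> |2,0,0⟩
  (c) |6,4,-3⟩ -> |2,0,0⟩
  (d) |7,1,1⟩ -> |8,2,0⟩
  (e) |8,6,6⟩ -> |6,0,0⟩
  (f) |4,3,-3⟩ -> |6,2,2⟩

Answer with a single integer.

(a) allowed
(b) forbidden — Δl = -2 (E1 requires Δl = ±1)
(c) forbidden — Δl = -4 (E1 requires Δl = ±1); Δm_l = +3 (E1 requires Δm_l = 0, ±1)
(d) allowed
(e) forbidden — Δl = -6 (E1 requires Δl = ±1); Δm_l = -6 (E1 requires Δm_l = 0, ±1)
(f) forbidden — Δm_l = +5 (E1 requires Δm_l = 0, ±1)
Total allowed: 2 of 6.

2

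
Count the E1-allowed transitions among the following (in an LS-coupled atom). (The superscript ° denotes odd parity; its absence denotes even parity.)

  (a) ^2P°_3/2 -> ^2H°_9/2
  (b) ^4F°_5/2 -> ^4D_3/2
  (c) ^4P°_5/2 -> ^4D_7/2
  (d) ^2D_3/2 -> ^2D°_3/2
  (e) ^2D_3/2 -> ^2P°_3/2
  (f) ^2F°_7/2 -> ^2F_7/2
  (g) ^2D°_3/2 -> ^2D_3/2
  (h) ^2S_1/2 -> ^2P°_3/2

7

(a) forbidden (parity, ΔL, ΔJ fail)
(b) allowed
(c) allowed
(d) allowed
(e) allowed
(f) allowed
(g) allowed
(h) allowed
Total allowed: 7 of 8.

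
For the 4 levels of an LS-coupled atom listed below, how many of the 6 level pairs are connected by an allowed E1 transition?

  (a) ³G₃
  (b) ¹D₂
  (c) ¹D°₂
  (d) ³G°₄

(a)–(b): forbidden (parity, ΔS, ΔL).
(a)–(c): forbidden (ΔS, ΔL).
(a)–(d): allowed.
(b)–(c): allowed.
(b)–(d): forbidden (ΔS, ΔL, ΔJ).
(c)–(d): forbidden (parity, ΔS, ΔL, ΔJ).
Allowed pairs: 2 of 6.

2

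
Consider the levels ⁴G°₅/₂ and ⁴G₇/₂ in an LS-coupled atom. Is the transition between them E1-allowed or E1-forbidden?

allowed

Parity must change: odd → even — satisfied.
ΔS = 0: S: 3/2 → 3/2 — satisfied.
ΔL = 0, ±1 (not L=0↔0): L: 4 → 4, ΔL = +0 — satisfied.
ΔJ = 0, ±1 (not J=0↔0): J: 5/2 → 7/2, ΔJ = +1 — satisfied.
All four E1 rules are satisfied.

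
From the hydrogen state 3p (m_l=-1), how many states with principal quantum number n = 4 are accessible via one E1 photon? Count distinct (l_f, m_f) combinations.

4

E1 requires Δl = ±1, so l_f ∈ {0, 2}; with 0 ≤ l_f ≤ n_f−1 = 3, the allowed l_f values are {0, 2}.
For l_f = 0: m_f ∈ {m_i−1, m_i, m_i+1} ∩ [−0, 0] = {0} → 1 state.
For l_f = 2: m_f ∈ {m_i−1, m_i, m_i+1} ∩ [−2, 2] = {-2, -1, 0} → 3 states.
Total: 4.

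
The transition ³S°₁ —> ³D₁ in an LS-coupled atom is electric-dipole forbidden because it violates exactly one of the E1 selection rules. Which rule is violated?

Initial level: S=1, L=0, J=1, parity odd. Final level: S=1, L=2, J=1, parity even.
Parity must change: odd → even — ok.
ΔS = 0: S: 1 → 1 — ok.
ΔL = 0, ±1 (not L=0↔0): L: 0 → 2, ΔL = +2 — fails.
ΔJ = 0, ±1 (not J=0↔0): J: 1 → 1, ΔJ = +0 — ok.

the ΔL = 0, ±1 rule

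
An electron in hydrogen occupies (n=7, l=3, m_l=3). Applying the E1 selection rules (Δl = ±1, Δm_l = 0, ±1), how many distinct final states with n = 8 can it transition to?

E1 requires Δl = ±1, so l_f ∈ {2, 4}; with 0 ≤ l_f ≤ n_f−1 = 7, the allowed l_f values are {2, 4}.
For l_f = 2: m_f ∈ {m_i−1, m_i, m_i+1} ∩ [−2, 2] = {2} → 1 state.
For l_f = 4: m_f ∈ {m_i−1, m_i, m_i+1} ∩ [−4, 4] = {2, 3, 4} → 3 states.
Total: 4.

4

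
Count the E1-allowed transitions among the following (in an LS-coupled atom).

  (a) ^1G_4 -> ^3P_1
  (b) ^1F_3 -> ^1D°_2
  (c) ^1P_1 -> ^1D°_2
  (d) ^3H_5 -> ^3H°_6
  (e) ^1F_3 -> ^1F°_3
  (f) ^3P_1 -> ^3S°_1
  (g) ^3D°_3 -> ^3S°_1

5

(a) forbidden (parity, ΔS, ΔL, ΔJ fail)
(b) allowed
(c) allowed
(d) allowed
(e) allowed
(f) allowed
(g) forbidden (parity, ΔL, ΔJ fail)
Total allowed: 5 of 7.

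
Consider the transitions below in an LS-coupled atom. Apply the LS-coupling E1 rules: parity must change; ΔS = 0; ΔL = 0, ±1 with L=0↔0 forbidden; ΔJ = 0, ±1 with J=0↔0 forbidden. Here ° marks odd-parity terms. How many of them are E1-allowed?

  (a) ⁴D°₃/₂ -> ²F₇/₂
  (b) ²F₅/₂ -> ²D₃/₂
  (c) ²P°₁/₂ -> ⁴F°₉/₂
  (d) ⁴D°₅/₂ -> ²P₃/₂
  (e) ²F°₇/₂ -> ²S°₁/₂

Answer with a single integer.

(a) forbidden (ΔS, ΔJ fail)
(b) forbidden (parity fails)
(c) forbidden (parity, ΔS, ΔL, ΔJ fail)
(d) forbidden (ΔS fails)
(e) forbidden (parity, ΔL, ΔJ fail)
Total allowed: 0 of 5.

0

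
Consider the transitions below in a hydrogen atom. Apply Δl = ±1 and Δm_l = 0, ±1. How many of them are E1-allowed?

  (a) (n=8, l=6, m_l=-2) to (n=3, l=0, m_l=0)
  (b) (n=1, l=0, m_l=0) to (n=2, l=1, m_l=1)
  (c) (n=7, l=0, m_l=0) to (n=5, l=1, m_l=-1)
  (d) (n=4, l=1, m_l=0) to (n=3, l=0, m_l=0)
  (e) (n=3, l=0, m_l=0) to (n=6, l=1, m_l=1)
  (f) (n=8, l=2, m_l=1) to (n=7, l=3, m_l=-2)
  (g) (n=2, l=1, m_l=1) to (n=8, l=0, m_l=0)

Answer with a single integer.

5

(a) forbidden — Δl = -6 (E1 requires Δl = ±1); Δm_l = +2 (E1 requires Δm_l = 0, ±1)
(b) allowed
(c) allowed
(d) allowed
(e) allowed
(f) forbidden — Δm_l = -3 (E1 requires Δm_l = 0, ±1)
(g) allowed
Total allowed: 5 of 7.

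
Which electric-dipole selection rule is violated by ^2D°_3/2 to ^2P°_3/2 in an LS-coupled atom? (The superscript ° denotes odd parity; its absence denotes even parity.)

parity

ΔL = 0, ±1 (not L=0↔0): L: 2 → 1, ΔL = -1 — satisfied.
Parity must change: odd → odd — violated.
ΔJ = 0, ±1 (not J=0↔0): J: 3/2 → 3/2, ΔJ = +0 — satisfied.
ΔS = 0: S: 1/2 → 1/2 — satisfied.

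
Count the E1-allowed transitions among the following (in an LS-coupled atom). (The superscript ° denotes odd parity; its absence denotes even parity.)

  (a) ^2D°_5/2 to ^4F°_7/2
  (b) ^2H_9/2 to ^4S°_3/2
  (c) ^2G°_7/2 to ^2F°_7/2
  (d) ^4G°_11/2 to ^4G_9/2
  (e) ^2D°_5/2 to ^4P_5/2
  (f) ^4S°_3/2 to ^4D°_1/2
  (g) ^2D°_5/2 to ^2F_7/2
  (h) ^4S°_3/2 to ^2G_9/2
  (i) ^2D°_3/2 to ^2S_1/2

2

(a) forbidden (parity, ΔS fail)
(b) forbidden (ΔS, ΔL, ΔJ fail)
(c) forbidden (parity fails)
(d) allowed
(e) forbidden (ΔS fails)
(f) forbidden (parity, ΔL fail)
(g) allowed
(h) forbidden (ΔS, ΔL, ΔJ fail)
(i) forbidden (ΔL fails)
Total allowed: 2 of 9.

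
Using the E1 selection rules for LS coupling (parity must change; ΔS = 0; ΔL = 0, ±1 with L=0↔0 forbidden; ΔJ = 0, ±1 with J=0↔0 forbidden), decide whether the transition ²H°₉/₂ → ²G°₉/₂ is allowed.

forbidden

Initial level: S=1/2, L=5, J=9/2, parity odd. Final level: S=1/2, L=4, J=9/2, parity odd.
ΔS = 0: S: 1/2 → 1/2 — satisfied.
Parity must change: odd → odd — violated.
ΔJ = 0, ±1 (not J=0↔0): J: 9/2 → 9/2, ΔJ = +0 — satisfied.
ΔL = 0, ±1 (not L=0↔0): L: 5 → 4, ΔL = -1 — satisfied.
Rule(s) violated: parity.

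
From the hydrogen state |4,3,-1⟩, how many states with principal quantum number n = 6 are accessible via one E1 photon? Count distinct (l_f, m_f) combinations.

6

E1 requires Δl = ±1, so l_f ∈ {2, 4}; with 0 ≤ l_f ≤ n_f−1 = 5, the allowed l_f values are {2, 4}.
For l_f = 2: m_f ∈ {m_i−1, m_i, m_i+1} ∩ [−2, 2] = {-2, -1, 0} → 3 states.
For l_f = 4: m_f ∈ {m_i−1, m_i, m_i+1} ∩ [−4, 4] = {-2, -1, 0} → 3 states.
Total: 6.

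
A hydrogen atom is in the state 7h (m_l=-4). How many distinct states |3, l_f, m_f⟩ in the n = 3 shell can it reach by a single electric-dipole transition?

E1 requires l_f ∈ {4, 6}, but neither lies in [0, 2], so no final state is reachable.
Total: 0.

0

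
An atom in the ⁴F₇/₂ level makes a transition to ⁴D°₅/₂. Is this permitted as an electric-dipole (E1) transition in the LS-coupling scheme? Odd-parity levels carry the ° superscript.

Initial level: S=3/2, L=3, J=7/2, parity even. Final level: S=3/2, L=2, J=5/2, parity odd.
Parity must change: even → odd — satisfied.
ΔS = 0: S: 3/2 → 3/2 — satisfied.
ΔL = 0, ±1 (not L=0↔0): L: 3 → 2, ΔL = -1 — satisfied.
ΔJ = 0, ±1 (not J=0↔0): J: 7/2 → 5/2, ΔJ = -1 — satisfied.
All four E1 rules are satisfied.

allowed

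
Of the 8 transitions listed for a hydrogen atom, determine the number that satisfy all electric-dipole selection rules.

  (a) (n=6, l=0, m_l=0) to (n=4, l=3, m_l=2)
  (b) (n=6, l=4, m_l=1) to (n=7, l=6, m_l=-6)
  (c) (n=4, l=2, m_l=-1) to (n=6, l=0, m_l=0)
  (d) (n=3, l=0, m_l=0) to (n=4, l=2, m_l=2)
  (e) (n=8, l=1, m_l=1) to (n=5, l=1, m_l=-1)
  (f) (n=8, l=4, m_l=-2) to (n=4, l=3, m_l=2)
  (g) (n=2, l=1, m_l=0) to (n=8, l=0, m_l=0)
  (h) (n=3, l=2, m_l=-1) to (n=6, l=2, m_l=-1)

1

(a) forbidden — Δl = +3 (E1 requires Δl = ±1); Δm_l = +2 (E1 requires Δm_l = 0, ±1)
(b) forbidden — Δl = +2 (E1 requires Δl = ±1); Δm_l = -7 (E1 requires Δm_l = 0, ±1)
(c) forbidden — Δl = -2 (E1 requires Δl = ±1)
(d) forbidden — Δl = +2 (E1 requires Δl = ±1); Δm_l = +2 (E1 requires Δm_l = 0, ±1)
(e) forbidden — Δl = +0 (E1 requires Δl = ±1); Δm_l = -2 (E1 requires Δm_l = 0, ±1)
(f) forbidden — Δm_l = +4 (E1 requires Δm_l = 0, ±1)
(g) allowed
(h) forbidden — Δl = +0 (E1 requires Δl = ±1)
Total allowed: 1 of 8.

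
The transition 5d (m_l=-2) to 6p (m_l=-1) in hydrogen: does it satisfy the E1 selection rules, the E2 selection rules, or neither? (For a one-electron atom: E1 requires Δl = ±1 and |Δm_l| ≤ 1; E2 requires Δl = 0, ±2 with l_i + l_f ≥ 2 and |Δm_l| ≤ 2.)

Δl = 1 − 2 = -1; l_i + l_f = 3.
Δm_l = +1.
E1 (Δl = ±1, |Δm_l| ≤ 1): satisfied.
E2 (Δl = 0,±2, l_i+l_f ≥ 2, |Δm_l| ≤ 2): not satisfied.

E1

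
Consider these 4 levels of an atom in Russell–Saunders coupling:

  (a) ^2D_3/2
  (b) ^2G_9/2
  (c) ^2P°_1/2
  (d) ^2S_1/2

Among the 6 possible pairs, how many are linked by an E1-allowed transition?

(a)–(b): forbidden (parity, ΔL, ΔJ).
(a)–(c): allowed.
(a)–(d): forbidden (parity, ΔL).
(b)–(c): forbidden (ΔL, ΔJ).
(b)–(d): forbidden (parity, ΔL, ΔJ).
(c)–(d): allowed.
Allowed pairs: 2 of 6.

2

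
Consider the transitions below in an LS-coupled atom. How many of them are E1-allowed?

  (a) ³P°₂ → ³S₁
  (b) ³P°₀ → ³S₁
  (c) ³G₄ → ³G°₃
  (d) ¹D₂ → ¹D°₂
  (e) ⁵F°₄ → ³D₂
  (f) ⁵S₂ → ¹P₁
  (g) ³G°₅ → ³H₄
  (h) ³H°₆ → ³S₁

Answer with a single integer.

5

(a) allowed
(b) allowed
(c) allowed
(d) allowed
(e) forbidden (ΔS, ΔJ fail)
(f) forbidden (parity, ΔS fail)
(g) allowed
(h) forbidden (ΔL, ΔJ fail)
Total allowed: 5 of 8.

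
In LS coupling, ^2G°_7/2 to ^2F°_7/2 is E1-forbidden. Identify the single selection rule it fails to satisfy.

Initial level: S=1/2, L=4, J=7/2, parity odd. Final level: S=1/2, L=3, J=7/2, parity odd.
Parity must change: odd → odd — fails.
ΔS = 0: S: 1/2 → 1/2 — ok.
ΔL = 0, ±1 (not L=0↔0): L: 4 → 3, ΔL = -1 — ok.
ΔJ = 0, ±1 (not J=0↔0): J: 7/2 → 7/2, ΔJ = +0 — ok.

parity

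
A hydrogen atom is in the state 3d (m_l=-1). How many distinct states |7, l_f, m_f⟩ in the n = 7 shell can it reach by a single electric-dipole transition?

5

E1 requires Δl = ±1, so l_f ∈ {1, 3}; with 0 ≤ l_f ≤ n_f−1 = 6, the allowed l_f values are {1, 3}.
For l_f = 1: m_f ∈ {m_i−1, m_i, m_i+1} ∩ [−1, 1] = {-1, 0} → 2 states.
For l_f = 3: m_f ∈ {m_i−1, m_i, m_i+1} ∩ [−3, 3] = {-2, -1, 0} → 3 states.
Total: 5.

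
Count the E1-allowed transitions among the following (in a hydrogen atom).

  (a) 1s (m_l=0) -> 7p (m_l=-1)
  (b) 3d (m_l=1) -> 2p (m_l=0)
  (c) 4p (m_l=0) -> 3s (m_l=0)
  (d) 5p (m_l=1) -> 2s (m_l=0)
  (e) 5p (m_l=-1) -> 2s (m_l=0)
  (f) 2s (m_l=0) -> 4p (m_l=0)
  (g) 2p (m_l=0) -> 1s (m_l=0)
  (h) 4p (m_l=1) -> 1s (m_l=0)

8

(a) allowed
(b) allowed
(c) allowed
(d) allowed
(e) allowed
(f) allowed
(g) allowed
(h) allowed
Total allowed: 8 of 8.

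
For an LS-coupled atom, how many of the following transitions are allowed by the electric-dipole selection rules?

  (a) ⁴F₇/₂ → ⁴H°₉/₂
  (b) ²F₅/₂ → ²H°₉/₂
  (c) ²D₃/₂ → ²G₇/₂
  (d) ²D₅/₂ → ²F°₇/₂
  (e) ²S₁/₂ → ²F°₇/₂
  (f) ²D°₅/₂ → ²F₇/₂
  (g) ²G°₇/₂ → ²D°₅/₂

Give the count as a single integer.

2

(a) forbidden (ΔL fails)
(b) forbidden (ΔL, ΔJ fail)
(c) forbidden (parity, ΔL, ΔJ fail)
(d) allowed
(e) forbidden (ΔL, ΔJ fail)
(f) allowed
(g) forbidden (parity, ΔL fail)
Total allowed: 2 of 7.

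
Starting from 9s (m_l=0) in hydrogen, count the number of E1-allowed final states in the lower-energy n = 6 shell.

3

E1 requires Δl = ±1, so l_f ∈ {-1, 1}; with 0 ≤ l_f ≤ n_f−1 = 5, the allowed l_f values are {1}.
For l_f = 1: m_f ∈ {m_i−1, m_i, m_i+1} ∩ [−1, 1] = {-1, 0, 1} → 3 states.
Total: 3.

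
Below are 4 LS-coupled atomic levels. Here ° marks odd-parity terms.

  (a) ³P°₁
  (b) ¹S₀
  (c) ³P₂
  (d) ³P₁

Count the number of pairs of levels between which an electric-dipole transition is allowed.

(a)–(b): forbidden (ΔS).
(a)–(c): allowed.
(a)–(d): allowed.
(b)–(c): forbidden (parity, ΔS, ΔJ).
(b)–(d): forbidden (parity, ΔS).
(c)–(d): forbidden (parity).
Allowed pairs: 2 of 6.

2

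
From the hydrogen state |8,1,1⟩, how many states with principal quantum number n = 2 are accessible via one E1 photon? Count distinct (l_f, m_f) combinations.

E1 requires Δl = ±1, so l_f ∈ {0, 2}; with 0 ≤ l_f ≤ n_f−1 = 1, the allowed l_f values are {0}.
For l_f = 0: m_f ∈ {m_i−1, m_i, m_i+1} ∩ [−0, 0] = {0} → 1 state.
Total: 1.

1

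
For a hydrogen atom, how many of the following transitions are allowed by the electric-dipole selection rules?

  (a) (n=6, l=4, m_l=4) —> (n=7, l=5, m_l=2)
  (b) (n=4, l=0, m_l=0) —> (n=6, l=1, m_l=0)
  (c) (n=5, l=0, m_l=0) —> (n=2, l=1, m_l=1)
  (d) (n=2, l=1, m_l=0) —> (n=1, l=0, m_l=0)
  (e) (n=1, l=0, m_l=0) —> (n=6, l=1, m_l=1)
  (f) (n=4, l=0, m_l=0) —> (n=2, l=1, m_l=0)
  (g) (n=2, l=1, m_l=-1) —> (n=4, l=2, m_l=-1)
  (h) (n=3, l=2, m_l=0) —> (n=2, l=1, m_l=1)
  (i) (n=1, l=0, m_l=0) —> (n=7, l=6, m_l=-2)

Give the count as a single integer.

(a) forbidden — Δm_l = -2 (E1 requires Δm_l = 0, ±1)
(b) allowed
(c) allowed
(d) allowed
(e) allowed
(f) allowed
(g) allowed
(h) allowed
(i) forbidden — Δl = +6 (E1 requires Δl = ±1); Δm_l = -2 (E1 requires Δm_l = 0, ±1)
Total allowed: 7 of 9.

7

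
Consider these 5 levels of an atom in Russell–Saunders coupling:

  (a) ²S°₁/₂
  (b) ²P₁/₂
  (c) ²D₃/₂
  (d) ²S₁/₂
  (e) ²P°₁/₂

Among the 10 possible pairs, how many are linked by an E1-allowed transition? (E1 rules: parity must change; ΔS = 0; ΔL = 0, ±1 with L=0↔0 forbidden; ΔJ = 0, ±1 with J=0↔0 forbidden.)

4

(a)–(b): allowed.
(a)–(c): forbidden (ΔL).
(a)–(d): forbidden (ΔL).
(a)–(e): forbidden (parity).
(b)–(c): forbidden (parity).
(b)–(d): forbidden (parity).
(b)–(e): allowed.
(c)–(d): forbidden (parity, ΔL).
(c)–(e): allowed.
(d)–(e): allowed.
Allowed pairs: 4 of 10.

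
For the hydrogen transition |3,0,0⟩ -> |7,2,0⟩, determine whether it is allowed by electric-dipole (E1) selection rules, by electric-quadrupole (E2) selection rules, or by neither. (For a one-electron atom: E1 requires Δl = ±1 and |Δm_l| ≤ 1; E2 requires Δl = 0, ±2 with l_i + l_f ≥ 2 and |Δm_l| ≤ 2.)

Δl = 2 − 0 = +2; l_i + l_f = 2.
Δm_l = +0.
E1 (Δl = ±1, |Δm_l| ≤ 1): not satisfied.
E2 (Δl = 0,±2, l_i+l_f ≥ 2, |Δm_l| ≤ 2): satisfied.

E2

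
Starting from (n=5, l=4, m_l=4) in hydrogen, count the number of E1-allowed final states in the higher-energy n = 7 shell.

E1 requires Δl = ±1, so l_f ∈ {3, 5}; with 0 ≤ l_f ≤ n_f−1 = 6, the allowed l_f values are {3, 5}.
For l_f = 3: m_f ∈ {m_i−1, m_i, m_i+1} ∩ [−3, 3] = {3} → 1 state.
For l_f = 5: m_f ∈ {m_i−1, m_i, m_i+1} ∩ [−5, 5] = {3, 4, 5} → 3 states.
Total: 4.

4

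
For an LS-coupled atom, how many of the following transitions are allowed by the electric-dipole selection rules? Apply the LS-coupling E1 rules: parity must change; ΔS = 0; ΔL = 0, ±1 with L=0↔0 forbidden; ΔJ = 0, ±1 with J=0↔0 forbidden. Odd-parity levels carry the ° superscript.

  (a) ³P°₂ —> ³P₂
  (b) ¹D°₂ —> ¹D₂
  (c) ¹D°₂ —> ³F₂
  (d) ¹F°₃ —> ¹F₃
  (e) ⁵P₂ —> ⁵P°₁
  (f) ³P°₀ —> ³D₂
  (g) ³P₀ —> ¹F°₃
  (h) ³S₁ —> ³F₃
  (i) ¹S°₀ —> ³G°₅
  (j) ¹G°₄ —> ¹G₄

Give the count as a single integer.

5

(a) allowed
(b) allowed
(c) forbidden (ΔS fails)
(d) allowed
(e) allowed
(f) forbidden (ΔJ fails)
(g) forbidden (ΔS, ΔL, ΔJ fail)
(h) forbidden (parity, ΔL, ΔJ fail)
(i) forbidden (parity, ΔS, ΔL, ΔJ fail)
(j) allowed
Total allowed: 5 of 10.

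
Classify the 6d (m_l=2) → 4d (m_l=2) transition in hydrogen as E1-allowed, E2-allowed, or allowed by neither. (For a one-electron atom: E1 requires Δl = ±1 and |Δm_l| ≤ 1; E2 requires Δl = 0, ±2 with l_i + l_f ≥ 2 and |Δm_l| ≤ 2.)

E2

Δl = 2 − 2 = +0; l_i + l_f = 4.
Δm_l = +0.
E1 (Δl = ±1, |Δm_l| ≤ 1): not satisfied.
E2 (Δl = 0,±2, l_i+l_f ≥ 2, |Δm_l| ≤ 2): satisfied.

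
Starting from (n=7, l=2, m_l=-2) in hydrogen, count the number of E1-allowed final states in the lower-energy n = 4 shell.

E1 requires Δl = ±1, so l_f ∈ {1, 3}; with 0 ≤ l_f ≤ n_f−1 = 3, the allowed l_f values are {1, 3}.
For l_f = 1: m_f ∈ {m_i−1, m_i, m_i+1} ∩ [−1, 1] = {-1} → 1 state.
For l_f = 3: m_f ∈ {m_i−1, m_i, m_i+1} ∩ [−3, 3] = {-3, -2, -1} → 3 states.
Total: 4.

4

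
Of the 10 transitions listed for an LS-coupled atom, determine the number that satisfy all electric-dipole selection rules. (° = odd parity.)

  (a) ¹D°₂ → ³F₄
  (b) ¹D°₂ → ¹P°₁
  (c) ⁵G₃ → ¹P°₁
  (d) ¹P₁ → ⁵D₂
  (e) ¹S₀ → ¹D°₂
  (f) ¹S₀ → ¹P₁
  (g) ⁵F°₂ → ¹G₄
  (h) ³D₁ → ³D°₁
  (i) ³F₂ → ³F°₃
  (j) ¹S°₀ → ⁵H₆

2

(a) forbidden (ΔS, ΔJ fail)
(b) forbidden (parity fails)
(c) forbidden (ΔS, ΔL, ΔJ fail)
(d) forbidden (parity, ΔS fail)
(e) forbidden (ΔL, ΔJ fail)
(f) forbidden (parity fails)
(g) forbidden (ΔS, ΔJ fail)
(h) allowed
(i) allowed
(j) forbidden (ΔS, ΔL, ΔJ fail)
Total allowed: 2 of 10.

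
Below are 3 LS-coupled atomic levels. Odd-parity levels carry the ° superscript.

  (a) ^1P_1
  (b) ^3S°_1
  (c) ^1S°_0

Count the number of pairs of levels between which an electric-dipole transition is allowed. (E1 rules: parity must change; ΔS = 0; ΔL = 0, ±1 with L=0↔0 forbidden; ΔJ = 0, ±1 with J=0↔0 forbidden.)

(a)–(b): forbidden (ΔS).
(a)–(c): allowed.
(b)–(c): forbidden (parity, ΔS, ΔL).
Allowed pairs: 1 of 3.

1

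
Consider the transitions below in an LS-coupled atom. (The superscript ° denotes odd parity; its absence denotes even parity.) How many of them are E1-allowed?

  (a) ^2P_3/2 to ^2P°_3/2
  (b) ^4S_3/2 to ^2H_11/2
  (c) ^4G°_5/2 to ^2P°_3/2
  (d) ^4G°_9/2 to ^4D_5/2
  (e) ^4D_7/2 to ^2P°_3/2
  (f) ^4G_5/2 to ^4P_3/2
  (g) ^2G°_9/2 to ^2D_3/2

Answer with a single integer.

(a) allowed
(b) forbidden (parity, ΔS, ΔL, ΔJ fail)
(c) forbidden (parity, ΔS, ΔL fail)
(d) forbidden (ΔL, ΔJ fail)
(e) forbidden (ΔS, ΔJ fail)
(f) forbidden (parity, ΔL fail)
(g) forbidden (ΔL, ΔJ fail)
Total allowed: 1 of 7.

1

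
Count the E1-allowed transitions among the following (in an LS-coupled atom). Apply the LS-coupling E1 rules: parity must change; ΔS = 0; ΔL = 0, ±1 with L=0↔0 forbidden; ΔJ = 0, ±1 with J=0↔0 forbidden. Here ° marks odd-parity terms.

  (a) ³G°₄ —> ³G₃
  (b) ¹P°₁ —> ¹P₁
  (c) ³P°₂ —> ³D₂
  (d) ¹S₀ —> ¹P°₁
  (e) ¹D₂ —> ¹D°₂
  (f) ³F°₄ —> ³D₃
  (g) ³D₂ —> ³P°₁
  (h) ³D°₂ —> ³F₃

8

(a) allowed
(b) allowed
(c) allowed
(d) allowed
(e) allowed
(f) allowed
(g) allowed
(h) allowed
Total allowed: 8 of 8.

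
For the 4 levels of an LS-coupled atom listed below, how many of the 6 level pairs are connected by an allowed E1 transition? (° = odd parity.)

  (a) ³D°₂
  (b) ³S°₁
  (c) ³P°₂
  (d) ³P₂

(a)–(b): forbidden (parity, ΔL).
(a)–(c): forbidden (parity).
(a)–(d): allowed.
(b)–(c): forbidden (parity).
(b)–(d): allowed.
(c)–(d): allowed.
Allowed pairs: 3 of 6.

3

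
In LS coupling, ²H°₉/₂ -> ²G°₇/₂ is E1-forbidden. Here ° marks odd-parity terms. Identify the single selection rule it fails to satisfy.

ΔL = 0, ±1 (not L=0↔0): L: 5 → 4, ΔL = -1 — ok.
Parity must change: odd → odd — fails.
ΔS = 0: S: 1/2 → 1/2 — ok.
ΔJ = 0, ±1 (not J=0↔0): J: 9/2 → 7/2, ΔJ = -1 — ok.

parity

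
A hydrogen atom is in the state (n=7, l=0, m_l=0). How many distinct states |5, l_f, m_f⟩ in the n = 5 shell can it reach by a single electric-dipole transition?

E1 requires Δl = ±1, so l_f ∈ {-1, 1}; with 0 ≤ l_f ≤ n_f−1 = 4, the allowed l_f values are {1}.
For l_f = 1: m_f ∈ {m_i−1, m_i, m_i+1} ∩ [−1, 1] = {-1, 0, 1} → 3 states.
Total: 3.

3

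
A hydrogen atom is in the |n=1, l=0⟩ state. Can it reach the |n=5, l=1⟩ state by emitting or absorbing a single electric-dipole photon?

l: 0 → 1 (Δl = +1). Δl = ±1 passes.
All E1 selection rules are satisfied.

allowed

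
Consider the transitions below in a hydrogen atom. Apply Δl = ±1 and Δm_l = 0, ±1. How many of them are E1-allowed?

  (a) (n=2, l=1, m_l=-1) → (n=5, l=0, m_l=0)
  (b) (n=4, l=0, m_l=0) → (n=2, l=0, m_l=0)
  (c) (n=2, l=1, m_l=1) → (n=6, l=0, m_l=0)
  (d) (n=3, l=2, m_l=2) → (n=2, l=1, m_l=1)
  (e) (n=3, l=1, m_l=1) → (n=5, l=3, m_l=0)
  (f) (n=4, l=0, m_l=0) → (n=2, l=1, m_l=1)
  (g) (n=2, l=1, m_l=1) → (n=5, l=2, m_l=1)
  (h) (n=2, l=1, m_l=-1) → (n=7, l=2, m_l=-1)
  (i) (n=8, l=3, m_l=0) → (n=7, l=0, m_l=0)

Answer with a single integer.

6

(a) allowed
(b) forbidden — Δl = +0 (E1 requires Δl = ±1)
(c) allowed
(d) allowed
(e) forbidden — Δl = +2 (E1 requires Δl = ±1)
(f) allowed
(g) allowed
(h) allowed
(i) forbidden — Δl = -3 (E1 requires Δl = ±1)
Total allowed: 6 of 9.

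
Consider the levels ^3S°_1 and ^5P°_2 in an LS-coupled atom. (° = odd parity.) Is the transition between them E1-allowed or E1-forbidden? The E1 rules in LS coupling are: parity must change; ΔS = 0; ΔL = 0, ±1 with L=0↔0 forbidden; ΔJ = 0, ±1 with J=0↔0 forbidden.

Parity must change: odd → odd — fails.
ΔS = 0: S: 1 → 2 — fails.
ΔL = 0, ±1 (not L=0↔0): L: 0 → 1, ΔL = +1 — passes.
ΔJ = 0, ±1 (not J=0↔0): J: 1 → 2, ΔJ = +1 — passes.
Rule(s) violated: parity, ΔS.

forbidden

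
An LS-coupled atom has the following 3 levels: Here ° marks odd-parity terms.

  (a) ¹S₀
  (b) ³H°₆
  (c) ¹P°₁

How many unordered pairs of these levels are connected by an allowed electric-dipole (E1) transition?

1

(a)–(b): forbidden (ΔS, ΔL, ΔJ).
(a)–(c): allowed.
(b)–(c): forbidden (parity, ΔS, ΔL, ΔJ).
Allowed pairs: 1 of 3.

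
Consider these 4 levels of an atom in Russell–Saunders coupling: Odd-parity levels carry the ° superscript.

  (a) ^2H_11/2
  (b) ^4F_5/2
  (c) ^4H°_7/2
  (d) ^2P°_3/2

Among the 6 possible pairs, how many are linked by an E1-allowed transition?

0

(a)–(b): forbidden (parity, ΔS, ΔL, ΔJ).
(a)–(c): forbidden (ΔS, ΔJ).
(a)–(d): forbidden (ΔL, ΔJ).
(b)–(c): forbidden (ΔL).
(b)–(d): forbidden (ΔS, ΔL).
(c)–(d): forbidden (parity, ΔS, ΔL, ΔJ).
Allowed pairs: 0 of 6.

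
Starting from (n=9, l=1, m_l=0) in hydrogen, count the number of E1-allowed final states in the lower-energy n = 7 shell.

E1 requires Δl = ±1, so l_f ∈ {0, 2}; with 0 ≤ l_f ≤ n_f−1 = 6, the allowed l_f values are {0, 2}.
For l_f = 0: m_f ∈ {m_i−1, m_i, m_i+1} ∩ [−0, 0] = {0} → 1 state.
For l_f = 2: m_f ∈ {m_i−1, m_i, m_i+1} ∩ [−2, 2] = {-1, 0, 1} → 3 states.
Total: 4.

4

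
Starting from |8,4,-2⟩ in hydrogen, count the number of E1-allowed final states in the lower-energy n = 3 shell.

0

E1 requires l_f ∈ {3, 5}, but neither lies in [0, 2], so no final state is reachable.
Total: 0.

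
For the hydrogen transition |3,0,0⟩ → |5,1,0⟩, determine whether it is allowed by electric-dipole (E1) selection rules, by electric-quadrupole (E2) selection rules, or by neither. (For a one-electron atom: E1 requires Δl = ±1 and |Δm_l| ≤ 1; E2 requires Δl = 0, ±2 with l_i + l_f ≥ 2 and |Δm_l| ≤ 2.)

Δl = 1 − 0 = +1; l_i + l_f = 1.
Δm_l = +0.
E1 (Δl = ±1, |Δm_l| ≤ 1): satisfied.
E2 (Δl = 0,±2, l_i+l_f ≥ 2, |Δm_l| ≤ 2): not satisfied.

E1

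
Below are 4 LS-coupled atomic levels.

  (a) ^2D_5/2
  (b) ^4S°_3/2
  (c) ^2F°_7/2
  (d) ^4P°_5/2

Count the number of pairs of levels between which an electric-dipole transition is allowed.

1

(a)–(b): forbidden (ΔS, ΔL).
(a)–(c): allowed.
(a)–(d): forbidden (ΔS).
(b)–(c): forbidden (parity, ΔS, ΔL, ΔJ).
(b)–(d): forbidden (parity).
(c)–(d): forbidden (parity, ΔS, ΔL).
Allowed pairs: 1 of 6.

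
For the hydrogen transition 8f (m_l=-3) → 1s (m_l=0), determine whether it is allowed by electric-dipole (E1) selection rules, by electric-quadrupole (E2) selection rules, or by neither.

Δl = 0 − 3 = -3; l_i + l_f = 3.
Δm_l = +3.
E1 (Δl = ±1, |Δm_l| ≤ 1): not satisfied.
E2 (Δl = 0,±2, l_i+l_f ≥ 2, |Δm_l| ≤ 2): not satisfied.

neither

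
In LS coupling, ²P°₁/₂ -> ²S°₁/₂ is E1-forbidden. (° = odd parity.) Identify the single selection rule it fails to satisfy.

parity

Parity must change: odd → odd — violated.
ΔS = 0: S: 1/2 → 1/2 — satisfied.
ΔL = 0, ±1 (not L=0↔0): L: 1 → 0, ΔL = -1 — satisfied.
ΔJ = 0, ±1 (not J=0↔0): J: 1/2 → 1/2, ΔJ = +0 — satisfied.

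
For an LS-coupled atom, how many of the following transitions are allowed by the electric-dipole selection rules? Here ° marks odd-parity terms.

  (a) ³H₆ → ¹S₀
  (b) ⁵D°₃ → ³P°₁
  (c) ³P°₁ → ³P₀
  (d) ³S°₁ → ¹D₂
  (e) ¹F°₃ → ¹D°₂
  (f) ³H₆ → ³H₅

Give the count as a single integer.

(a) forbidden (parity, ΔS, ΔL, ΔJ fail)
(b) forbidden (parity, ΔS, ΔJ fail)
(c) allowed
(d) forbidden (ΔS, ΔL fail)
(e) forbidden (parity fails)
(f) forbidden (parity fails)
Total allowed: 1 of 6.

1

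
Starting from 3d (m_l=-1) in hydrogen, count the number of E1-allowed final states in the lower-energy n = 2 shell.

E1 requires Δl = ±1, so l_f ∈ {1, 3}; with 0 ≤ l_f ≤ n_f−1 = 1, the allowed l_f values are {1}.
For l_f = 1: m_f ∈ {m_i−1, m_i, m_i+1} ∩ [−1, 1] = {-1, 0} → 2 states.
Total: 2.

2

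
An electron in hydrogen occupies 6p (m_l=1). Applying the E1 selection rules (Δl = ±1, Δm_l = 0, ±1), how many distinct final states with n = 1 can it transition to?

E1 requires Δl = ±1, so l_f ∈ {0, 2}; with 0 ≤ l_f ≤ n_f−1 = 0, the allowed l_f values are {0}.
For l_f = 0: m_f ∈ {m_i−1, m_i, m_i+1} ∩ [−0, 0] = {0} → 1 state.
Total: 1.

1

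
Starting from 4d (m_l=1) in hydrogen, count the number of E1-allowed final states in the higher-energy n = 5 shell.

E1 requires Δl = ±1, so l_f ∈ {1, 3}; with 0 ≤ l_f ≤ n_f−1 = 4, the allowed l_f values are {1, 3}.
For l_f = 1: m_f ∈ {m_i−1, m_i, m_i+1} ∩ [−1, 1] = {0, 1} → 2 states.
For l_f = 3: m_f ∈ {m_i−1, m_i, m_i+1} ∩ [−3, 3] = {0, 1, 2} → 3 states.
Total: 5.

5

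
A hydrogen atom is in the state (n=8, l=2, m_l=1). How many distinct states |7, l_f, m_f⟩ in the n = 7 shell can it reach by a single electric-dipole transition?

E1 requires Δl = ±1, so l_f ∈ {1, 3}; with 0 ≤ l_f ≤ n_f−1 = 6, the allowed l_f values are {1, 3}.
For l_f = 1: m_f ∈ {m_i−1, m_i, m_i+1} ∩ [−1, 1] = {0, 1} → 2 states.
For l_f = 3: m_f ∈ {m_i−1, m_i, m_i+1} ∩ [−3, 3] = {0, 1, 2} → 3 states.
Total: 5.

5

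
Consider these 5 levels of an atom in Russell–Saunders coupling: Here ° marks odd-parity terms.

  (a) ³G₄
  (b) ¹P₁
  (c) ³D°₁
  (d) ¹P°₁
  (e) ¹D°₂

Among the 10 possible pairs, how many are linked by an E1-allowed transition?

(a)–(b): forbidden (parity, ΔS, ΔL, ΔJ).
(a)–(c): forbidden (ΔL, ΔJ).
(a)–(d): forbidden (ΔS, ΔL, ΔJ).
(a)–(e): forbidden (ΔS, ΔL, ΔJ).
(b)–(c): forbidden (ΔS).
(b)–(d): allowed.
(b)–(e): allowed.
(c)–(d): forbidden (parity, ΔS).
(c)–(e): forbidden (parity, ΔS).
(d)–(e): forbidden (parity).
Allowed pairs: 2 of 10.

2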